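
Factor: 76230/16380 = 2^(-1 )*11^2 * 13^( - 1 )= 121/26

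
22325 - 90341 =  - 68016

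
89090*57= 5078130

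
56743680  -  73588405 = -16844725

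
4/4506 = 2/2253 = 0.00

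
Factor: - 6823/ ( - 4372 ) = 2^( - 2 )*1093^(  -  1 )*6823^1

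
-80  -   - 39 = - 41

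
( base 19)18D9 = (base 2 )10011100010011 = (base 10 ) 10003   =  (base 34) 8M7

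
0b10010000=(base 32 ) 4G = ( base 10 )144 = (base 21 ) 6I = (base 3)12100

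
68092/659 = 103 + 215/659 = 103.33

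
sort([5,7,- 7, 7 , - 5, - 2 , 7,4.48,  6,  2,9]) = [ - 7, - 5, - 2, 2, 4.48,5,  6,7,  7,  7,9]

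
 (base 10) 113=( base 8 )161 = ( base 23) 4L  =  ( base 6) 305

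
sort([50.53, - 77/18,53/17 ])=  [ - 77/18,53/17,50.53]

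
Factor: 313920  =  2^6*3^2*5^1*109^1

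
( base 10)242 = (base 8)362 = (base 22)b0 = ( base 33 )7b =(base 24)A2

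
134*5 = 670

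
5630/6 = 938+1/3 = 938.33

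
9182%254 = 38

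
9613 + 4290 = 13903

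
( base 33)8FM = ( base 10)9229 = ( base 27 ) CHM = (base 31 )9IM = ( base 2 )10010000001101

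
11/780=11/780 = 0.01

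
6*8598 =51588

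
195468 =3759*52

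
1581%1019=562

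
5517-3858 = 1659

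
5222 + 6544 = 11766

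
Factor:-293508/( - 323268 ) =789/869 = 3^1*11^ ( - 1)*79^(-1)*263^1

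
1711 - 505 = 1206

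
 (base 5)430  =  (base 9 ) 137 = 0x73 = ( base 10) 115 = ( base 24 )4J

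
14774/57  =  259+11/57 = 259.19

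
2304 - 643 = 1661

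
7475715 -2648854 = 4826861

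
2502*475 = 1188450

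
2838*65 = 184470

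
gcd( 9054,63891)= 9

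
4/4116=1/1029 = 0.00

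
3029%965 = 134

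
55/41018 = 55/41018 = 0.00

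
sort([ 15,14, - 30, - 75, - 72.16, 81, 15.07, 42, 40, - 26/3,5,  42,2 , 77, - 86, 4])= [ - 86, -75, - 72.16,-30, - 26/3,2,4, 5,14, 15, 15.07 , 40, 42, 42, 77,  81 ]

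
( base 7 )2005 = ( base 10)691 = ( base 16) 2B3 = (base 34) KB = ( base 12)497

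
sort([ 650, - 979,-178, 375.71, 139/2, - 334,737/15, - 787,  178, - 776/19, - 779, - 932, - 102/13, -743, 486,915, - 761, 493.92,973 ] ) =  [ - 979, - 932,-787, - 779,-761, - 743 , - 334,  -  178,  -  776/19, - 102/13,737/15, 139/2, 178, 375.71, 486,493.92 , 650,  915, 973 ] 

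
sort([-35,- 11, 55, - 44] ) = [ - 44,  -  35, - 11 , 55]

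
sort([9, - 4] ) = [ - 4,9] 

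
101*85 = 8585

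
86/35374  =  43/17687 = 0.00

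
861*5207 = 4483227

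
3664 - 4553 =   -  889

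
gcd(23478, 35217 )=11739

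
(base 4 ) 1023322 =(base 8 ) 11372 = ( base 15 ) 168d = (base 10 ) 4858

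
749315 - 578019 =171296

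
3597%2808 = 789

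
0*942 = 0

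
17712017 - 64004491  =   - 46292474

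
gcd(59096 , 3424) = 8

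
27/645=9/215= 0.04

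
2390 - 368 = 2022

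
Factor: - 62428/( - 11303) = 2^2 * 89^( - 1 )*127^ (  -  1 )*15607^1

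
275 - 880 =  - 605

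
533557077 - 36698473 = 496858604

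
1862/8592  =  931/4296 =0.22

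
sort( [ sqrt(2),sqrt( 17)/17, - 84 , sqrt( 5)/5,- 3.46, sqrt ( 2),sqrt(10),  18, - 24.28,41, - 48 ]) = [ - 84, -48, - 24.28,-3.46,sqrt ( 17 )/17,sqrt(5) /5,sqrt(2),sqrt ( 2 ),sqrt (10),18, 41 ]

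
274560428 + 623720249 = 898280677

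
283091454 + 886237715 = 1169329169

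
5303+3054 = 8357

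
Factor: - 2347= - 2347^1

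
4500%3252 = 1248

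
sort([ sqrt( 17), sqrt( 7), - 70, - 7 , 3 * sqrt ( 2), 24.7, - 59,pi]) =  [  -  70, - 59, - 7, sqrt( 7), pi,sqrt( 17),3*sqrt( 2 ),  24.7]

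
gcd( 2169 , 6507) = 2169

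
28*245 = 6860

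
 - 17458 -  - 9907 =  - 7551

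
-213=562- 775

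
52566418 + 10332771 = 62899189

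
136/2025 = 136/2025=   0.07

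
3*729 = 2187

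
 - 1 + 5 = 4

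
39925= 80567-40642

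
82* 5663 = 464366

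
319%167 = 152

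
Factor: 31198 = 2^1*19^1 * 821^1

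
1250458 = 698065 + 552393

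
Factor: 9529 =13^1*733^1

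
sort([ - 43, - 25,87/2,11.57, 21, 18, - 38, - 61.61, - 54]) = [ - 61.61, - 54,-43, - 38, - 25, 11.57, 18,  21, 87/2] 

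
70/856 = 35/428 = 0.08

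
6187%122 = 87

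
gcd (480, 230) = 10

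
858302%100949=50710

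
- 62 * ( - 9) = 558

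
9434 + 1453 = 10887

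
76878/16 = 38439/8 = 4804.88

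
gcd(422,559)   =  1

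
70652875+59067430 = 129720305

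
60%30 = 0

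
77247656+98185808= 175433464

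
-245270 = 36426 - 281696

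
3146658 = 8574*367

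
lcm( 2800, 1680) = 8400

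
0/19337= 0=0.00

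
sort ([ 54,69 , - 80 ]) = [ - 80, 54, 69 ] 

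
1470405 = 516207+954198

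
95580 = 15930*6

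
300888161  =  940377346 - 639489185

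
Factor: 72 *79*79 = 2^3* 3^2*79^2 =449352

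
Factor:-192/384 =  - 1/2= -  2^ ( - 1 ) 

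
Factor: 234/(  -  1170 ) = - 1/5=   -  5^( - 1 )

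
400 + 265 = 665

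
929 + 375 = 1304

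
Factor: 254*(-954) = -2^2 * 3^2  *  53^1 * 127^1 = - 242316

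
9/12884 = 9/12884 =0.00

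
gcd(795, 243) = 3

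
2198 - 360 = 1838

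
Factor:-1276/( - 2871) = 4/9 = 2^2*3^(- 2)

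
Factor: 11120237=2741^1*4057^1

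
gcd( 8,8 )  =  8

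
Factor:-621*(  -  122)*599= 2^1*3^3*23^1*61^1* 599^1=45381438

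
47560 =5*9512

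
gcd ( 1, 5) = 1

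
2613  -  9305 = -6692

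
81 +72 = 153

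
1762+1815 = 3577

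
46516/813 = 57 + 175/813 = 57.22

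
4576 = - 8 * ( - 572)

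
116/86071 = 116/86071 = 0.00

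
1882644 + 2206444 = 4089088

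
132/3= 44 = 44.00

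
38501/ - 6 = -6417 + 1/6 = - 6416.83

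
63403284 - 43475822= 19927462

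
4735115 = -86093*( - 55 ) 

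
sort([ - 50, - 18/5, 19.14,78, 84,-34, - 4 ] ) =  [ - 50 , - 34,  -  4, - 18/5 , 19.14, 78,84]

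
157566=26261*6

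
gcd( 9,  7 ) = 1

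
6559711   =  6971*941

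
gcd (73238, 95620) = 2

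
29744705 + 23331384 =53076089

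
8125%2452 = 769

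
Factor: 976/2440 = 2/5=2^1*5^( - 1) 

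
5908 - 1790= 4118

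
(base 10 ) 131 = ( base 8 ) 203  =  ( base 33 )3w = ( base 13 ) A1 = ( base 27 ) 4N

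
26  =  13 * 2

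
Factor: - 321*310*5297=-527104470 = - 2^1*3^1*5^1* 31^1*107^1*5297^1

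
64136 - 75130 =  - 10994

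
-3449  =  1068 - 4517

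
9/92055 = 3/30685 = 0.00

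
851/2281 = 851/2281 = 0.37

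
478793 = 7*68399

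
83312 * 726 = 60484512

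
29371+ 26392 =55763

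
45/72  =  5/8= 0.62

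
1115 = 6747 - 5632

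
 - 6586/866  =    -  8 + 171/433=- 7.61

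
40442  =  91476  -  51034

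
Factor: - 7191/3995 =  - 9/5 = - 3^2*5^(  -  1) 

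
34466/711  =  34466/711 =48.48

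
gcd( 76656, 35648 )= 16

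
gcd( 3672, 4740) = 12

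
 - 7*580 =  - 4060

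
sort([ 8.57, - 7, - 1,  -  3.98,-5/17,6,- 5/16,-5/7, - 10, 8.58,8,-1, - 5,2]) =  [ - 10,-7,  -  5, - 3.98, - 1 , - 1, - 5/7, - 5/16 , - 5/17, 2,6,8,8.57, 8.58]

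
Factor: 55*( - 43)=-5^1*11^1*43^1 = -2365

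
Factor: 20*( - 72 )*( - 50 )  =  2^6*3^2 * 5^3 = 72000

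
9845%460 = 185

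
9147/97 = 94 + 29/97 = 94.30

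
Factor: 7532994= 2^1*3^1*7^1*179357^1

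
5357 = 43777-38420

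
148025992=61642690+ 86383302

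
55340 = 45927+9413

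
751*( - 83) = -62333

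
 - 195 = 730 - 925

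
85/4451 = 85/4451 = 0.02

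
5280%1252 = 272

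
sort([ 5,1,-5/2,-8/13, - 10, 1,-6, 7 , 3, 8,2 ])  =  [ - 10,- 6,-5/2, - 8/13,1,1, 2,3, 5, 7,8] 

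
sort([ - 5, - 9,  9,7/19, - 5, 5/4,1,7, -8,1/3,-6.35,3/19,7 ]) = [-9, - 8,-6.35, - 5, - 5 , 3/19,1/3 , 7/19,1,5/4,7,7, 9 ]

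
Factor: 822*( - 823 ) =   -  2^1 * 3^1*137^1*823^1= -676506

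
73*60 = 4380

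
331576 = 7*47368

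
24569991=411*59781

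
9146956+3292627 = 12439583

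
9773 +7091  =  16864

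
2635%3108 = 2635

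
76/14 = 38/7= 5.43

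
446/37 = 12 + 2/37 = 12.05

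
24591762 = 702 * 35031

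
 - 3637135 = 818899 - 4456034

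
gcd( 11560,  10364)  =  4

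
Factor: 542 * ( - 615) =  - 2^1*3^1 * 5^1 * 41^1 * 271^1 = - 333330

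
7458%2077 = 1227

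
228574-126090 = 102484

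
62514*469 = 29319066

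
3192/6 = 532= 532.00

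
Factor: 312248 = 2^3*23^1*1697^1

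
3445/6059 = 3445/6059 = 0.57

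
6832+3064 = 9896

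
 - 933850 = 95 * ( - 9830 )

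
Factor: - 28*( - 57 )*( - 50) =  - 79800 = - 2^3*3^1*5^2 * 7^1* 19^1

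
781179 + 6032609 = 6813788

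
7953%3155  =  1643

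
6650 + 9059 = 15709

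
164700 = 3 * 54900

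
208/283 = 208/283 = 0.73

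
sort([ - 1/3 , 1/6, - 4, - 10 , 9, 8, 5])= [ - 10,-4,  -  1/3,1/6, 5,  8,  9] 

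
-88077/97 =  - 909 + 96/97 = - 908.01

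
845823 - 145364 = 700459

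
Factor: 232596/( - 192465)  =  -284/235 = - 2^2*5^(  -  1)*47^( - 1)*71^1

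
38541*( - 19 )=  - 732279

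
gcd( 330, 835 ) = 5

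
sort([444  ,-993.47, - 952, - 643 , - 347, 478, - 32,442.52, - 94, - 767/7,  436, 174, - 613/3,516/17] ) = [ - 993.47, - 952, - 643, - 347, - 613/3,  -  767/7 , - 94,  -  32 , 516/17,174,  436, 442.52 , 444, 478]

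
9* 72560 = 653040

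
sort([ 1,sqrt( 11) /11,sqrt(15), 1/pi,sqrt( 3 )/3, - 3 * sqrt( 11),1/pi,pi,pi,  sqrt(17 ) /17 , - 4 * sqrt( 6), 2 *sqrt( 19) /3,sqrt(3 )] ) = [ - 3*sqrt (11),-4*sqrt(6),sqrt(17 )/17, sqrt( 11) /11,1/pi,1/pi, sqrt (3) /3, 1, sqrt(3), 2*sqrt( 19 ) /3, pi,  pi, sqrt( 15)]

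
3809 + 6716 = 10525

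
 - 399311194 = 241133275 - 640444469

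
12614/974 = 6307/487 =12.95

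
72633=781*93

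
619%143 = 47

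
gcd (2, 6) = 2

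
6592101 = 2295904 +4296197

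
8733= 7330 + 1403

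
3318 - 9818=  - 6500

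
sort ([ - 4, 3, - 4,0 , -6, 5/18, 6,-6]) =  [-6 , - 6, - 4, - 4 , 0, 5/18,  3,6]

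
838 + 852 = 1690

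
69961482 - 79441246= -9479764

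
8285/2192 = 8285/2192 = 3.78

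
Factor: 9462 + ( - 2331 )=7131 =3^1*2377^1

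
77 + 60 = 137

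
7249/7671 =7249/7671 = 0.94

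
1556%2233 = 1556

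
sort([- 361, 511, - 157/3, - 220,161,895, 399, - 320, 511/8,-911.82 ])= [ - 911.82, - 361, - 320,-220 ,-157/3, 511/8, 161, 399,511, 895 ]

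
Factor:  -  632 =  - 2^3*79^1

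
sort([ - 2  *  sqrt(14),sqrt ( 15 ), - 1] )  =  [ - 2*sqrt( 14),  -  1,sqrt( 15)]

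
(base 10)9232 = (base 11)6A33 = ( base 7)35626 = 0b10010000010000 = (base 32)90g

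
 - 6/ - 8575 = 6/8575  =  0.00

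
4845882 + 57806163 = 62652045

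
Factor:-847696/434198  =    -  2^3*61^ ( - 1 )*3559^ ( - 1 )*52981^1  =  - 423848/217099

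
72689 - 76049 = -3360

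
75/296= 75/296=0.25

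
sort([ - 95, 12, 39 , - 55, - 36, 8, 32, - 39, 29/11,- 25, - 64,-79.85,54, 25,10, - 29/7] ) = [-95 ,-79.85,-64 , - 55,-39, - 36, - 25,-29/7, 29/11,8, 10,  12,25, 32,39,54]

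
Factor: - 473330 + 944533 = 471203 = 467^1*1009^1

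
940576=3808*247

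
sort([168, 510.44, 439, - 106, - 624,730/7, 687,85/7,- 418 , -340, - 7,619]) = [- 624, - 418,  -  340,-106,  -  7, 85/7, 730/7 , 168,439,510.44, 619,687 ] 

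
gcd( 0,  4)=4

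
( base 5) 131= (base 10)41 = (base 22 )1J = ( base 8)51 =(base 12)35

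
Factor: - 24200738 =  - 2^1*23^1*37^1 * 59^1*241^1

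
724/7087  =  724/7087 = 0.10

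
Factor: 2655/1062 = 2^( - 1)*5^1 = 5/2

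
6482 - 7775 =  - 1293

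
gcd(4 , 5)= 1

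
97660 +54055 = 151715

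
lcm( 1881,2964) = 97812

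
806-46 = 760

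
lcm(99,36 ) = 396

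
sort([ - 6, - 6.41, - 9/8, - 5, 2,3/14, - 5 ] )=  [ - 6.41, - 6,  -  5, - 5, - 9/8, 3/14,2]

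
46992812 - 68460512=-21467700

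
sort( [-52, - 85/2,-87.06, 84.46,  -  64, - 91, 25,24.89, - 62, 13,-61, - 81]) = [-91, -87.06, - 81, - 64, - 62, - 61,  -  52, - 85/2,13,24.89, 25,84.46 ]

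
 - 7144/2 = - 3572 = - 3572.00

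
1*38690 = 38690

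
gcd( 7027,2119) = 1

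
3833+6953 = 10786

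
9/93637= 9/93637 = 0.00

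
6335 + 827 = 7162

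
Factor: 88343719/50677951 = 43^ ( - 1 )*1178557^( - 1)*88343719^1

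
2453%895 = 663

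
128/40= 16/5  =  3.20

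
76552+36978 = 113530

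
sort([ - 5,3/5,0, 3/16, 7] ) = [ - 5, 0,3/16 , 3/5,7]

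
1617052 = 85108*19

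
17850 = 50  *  357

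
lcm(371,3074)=21518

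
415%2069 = 415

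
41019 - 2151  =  38868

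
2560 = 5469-2909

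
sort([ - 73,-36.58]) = [ - 73, - 36.58 ] 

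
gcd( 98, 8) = 2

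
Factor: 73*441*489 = 3^3*7^2*73^1*163^1  =  15742377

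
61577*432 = 26601264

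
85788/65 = 85788/65 =1319.82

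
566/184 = 283/92 = 3.08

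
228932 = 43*5324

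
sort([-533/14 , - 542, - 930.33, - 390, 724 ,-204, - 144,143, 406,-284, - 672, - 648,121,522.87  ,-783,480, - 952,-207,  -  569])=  [ - 952, -930.33 ,-783,-672  ,  -  648 ,- 569, - 542 ,-390,  -  284, - 207,  -  204, - 144 , - 533/14,121,143,406, 480,522.87,724]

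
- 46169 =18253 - 64422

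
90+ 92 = 182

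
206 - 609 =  - 403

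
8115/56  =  8115/56 = 144.91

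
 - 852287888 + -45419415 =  - 897707303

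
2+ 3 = 5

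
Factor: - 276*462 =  - 2^3*3^2*7^1*11^1*23^1 = - 127512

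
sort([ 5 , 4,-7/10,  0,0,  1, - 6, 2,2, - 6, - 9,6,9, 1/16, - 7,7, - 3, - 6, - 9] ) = [ - 9, - 9, - 7, - 6, - 6, -6 , - 3, - 7/10, 0,0,1/16, 1,2, 2,4,  5, 6,7,9 ] 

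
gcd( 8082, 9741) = 3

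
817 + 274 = 1091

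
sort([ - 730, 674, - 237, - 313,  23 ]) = [-730, - 313, - 237,23,674]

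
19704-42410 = -22706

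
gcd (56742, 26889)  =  3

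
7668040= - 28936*(-265 )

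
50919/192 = 16973/64 = 265.20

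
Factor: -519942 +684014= 164072 =2^3 * 20509^1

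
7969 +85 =8054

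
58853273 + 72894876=131748149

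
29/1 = 29 =29.00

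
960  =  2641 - 1681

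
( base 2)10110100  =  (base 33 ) 5f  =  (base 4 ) 2310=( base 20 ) 90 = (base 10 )180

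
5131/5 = 5131/5=1026.20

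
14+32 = 46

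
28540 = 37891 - 9351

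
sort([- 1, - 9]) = [ - 9, - 1]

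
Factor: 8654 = 2^1*4327^1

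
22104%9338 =3428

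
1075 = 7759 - 6684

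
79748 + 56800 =136548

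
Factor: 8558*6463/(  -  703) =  - 55310354/703 = -2^1*11^1*19^( - 1) * 23^1*37^(- 1)*281^1*389^1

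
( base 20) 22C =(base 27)14f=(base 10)852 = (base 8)1524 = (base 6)3540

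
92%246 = 92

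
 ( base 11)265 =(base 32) 9P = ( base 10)313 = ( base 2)100111001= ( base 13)1B1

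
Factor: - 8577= -3^2*953^1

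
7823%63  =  11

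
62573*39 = 2440347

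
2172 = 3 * 724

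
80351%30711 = 18929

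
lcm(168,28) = 168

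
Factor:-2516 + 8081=5565=3^1*5^1*7^1*53^1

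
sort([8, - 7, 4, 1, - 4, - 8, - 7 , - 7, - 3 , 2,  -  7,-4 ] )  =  [-8, - 7, - 7, - 7, - 7, - 4, - 4, - 3 , 1,  2, 4, 8]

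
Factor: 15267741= 3^1*2239^1 * 2273^1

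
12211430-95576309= - 83364879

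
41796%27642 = 14154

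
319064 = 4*79766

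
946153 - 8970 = 937183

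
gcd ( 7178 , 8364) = 2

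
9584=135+9449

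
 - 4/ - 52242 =2/26121 = 0.00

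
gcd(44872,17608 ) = 568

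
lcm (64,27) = 1728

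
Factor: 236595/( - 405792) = -78865/135264 =- 2^( - 5)*3^( - 1)*5^1*1409^( - 1 )*15773^1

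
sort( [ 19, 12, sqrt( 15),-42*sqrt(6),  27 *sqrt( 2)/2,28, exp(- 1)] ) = [-42 * sqrt(6),  exp( - 1), sqrt( 15), 12, 19, 27*sqrt(2)/2, 28 ]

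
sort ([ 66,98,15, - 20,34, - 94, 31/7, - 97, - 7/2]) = [-97,  -  94,-20,-7/2, 31/7, 15, 34, 66,98]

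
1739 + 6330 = 8069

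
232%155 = 77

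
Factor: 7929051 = 3^1 * 13^1*203309^1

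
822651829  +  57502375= 880154204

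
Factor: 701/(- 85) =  - 5^( - 1)*17^( - 1 )*701^1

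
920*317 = 291640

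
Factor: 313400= 2^3  *5^2*1567^1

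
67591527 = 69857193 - 2265666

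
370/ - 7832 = - 1 + 3731/3916 = - 0.05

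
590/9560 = 59/956 = 0.06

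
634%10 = 4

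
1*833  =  833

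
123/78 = 1 + 15/26 = 1.58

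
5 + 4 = 9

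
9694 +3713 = 13407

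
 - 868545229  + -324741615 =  - 1193286844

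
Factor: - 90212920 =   -  2^3*5^1*7^2*46027^1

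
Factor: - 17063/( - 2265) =113/15 =3^( - 1) * 5^(-1)*113^1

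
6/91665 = 2/30555= 0.00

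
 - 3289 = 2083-5372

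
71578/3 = 71578/3  =  23859.33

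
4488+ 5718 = 10206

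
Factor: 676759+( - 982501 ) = -305742=- 2^1*3^1*50957^1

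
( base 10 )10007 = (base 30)B3H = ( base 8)23427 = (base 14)390b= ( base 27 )djh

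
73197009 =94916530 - 21719521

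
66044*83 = 5481652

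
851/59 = 851/59 = 14.42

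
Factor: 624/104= 6 = 2^1*3^1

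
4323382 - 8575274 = - 4251892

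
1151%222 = 41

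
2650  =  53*50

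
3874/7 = 553 + 3/7 = 553.43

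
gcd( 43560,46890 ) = 90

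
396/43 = 9+9/43 = 9.21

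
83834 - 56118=27716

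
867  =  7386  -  6519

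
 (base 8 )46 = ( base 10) 38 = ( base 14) 2A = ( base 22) 1g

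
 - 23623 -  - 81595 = 57972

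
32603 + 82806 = 115409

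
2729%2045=684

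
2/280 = 1/140  =  0.01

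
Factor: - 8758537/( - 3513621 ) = 3^( - 1)*1171207^( - 1)*8758537^1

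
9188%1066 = 660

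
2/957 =2/957 = 0.00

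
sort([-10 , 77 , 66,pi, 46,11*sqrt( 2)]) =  [ - 10,pi,  11*sqrt( 2) , 46, 66, 77]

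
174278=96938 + 77340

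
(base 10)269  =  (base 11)225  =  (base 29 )98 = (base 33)85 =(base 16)10D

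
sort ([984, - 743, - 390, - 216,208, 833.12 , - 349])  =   [ - 743 , - 390, - 349, - 216, 208, 833.12, 984]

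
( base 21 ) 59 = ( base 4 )1302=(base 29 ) 3R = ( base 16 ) 72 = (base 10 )114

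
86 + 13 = 99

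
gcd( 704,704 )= 704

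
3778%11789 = 3778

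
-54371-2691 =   -  57062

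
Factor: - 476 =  - 2^2*7^1 * 17^1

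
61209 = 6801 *9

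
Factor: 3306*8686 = 2^2*3^1*19^1*29^1 * 43^1*101^1 = 28715916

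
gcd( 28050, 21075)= 75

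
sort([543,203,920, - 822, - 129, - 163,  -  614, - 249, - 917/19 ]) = [-822,-614, - 249, - 163, - 129, - 917/19,203,543,920] 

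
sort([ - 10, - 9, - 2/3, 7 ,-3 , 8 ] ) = [ - 10, - 9,-3, - 2/3,7 , 8 ] 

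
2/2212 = 1/1106 = 0.00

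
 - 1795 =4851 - 6646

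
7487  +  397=7884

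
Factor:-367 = -367^1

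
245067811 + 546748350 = 791816161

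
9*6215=55935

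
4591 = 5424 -833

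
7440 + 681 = 8121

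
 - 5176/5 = -1036  +  4/5 = -1035.20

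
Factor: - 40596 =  - 2^2 * 3^1*17^1*199^1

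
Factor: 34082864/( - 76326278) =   -  17041432/38163139 = - 2^3*7^( - 1)*31^( - 1)*71^(-1)*523^1*2477^( - 1)*4073^1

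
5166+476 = 5642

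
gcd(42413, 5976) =83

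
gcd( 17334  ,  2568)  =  642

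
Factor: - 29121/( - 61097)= 51/107=3^1*17^1*107^(-1)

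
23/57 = 23/57 = 0.40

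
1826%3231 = 1826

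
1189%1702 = 1189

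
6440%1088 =1000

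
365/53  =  365/53 = 6.89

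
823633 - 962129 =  - 138496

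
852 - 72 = 780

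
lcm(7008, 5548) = 133152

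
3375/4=3375/4 = 843.75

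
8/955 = 8/955 = 0.01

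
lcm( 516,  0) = 0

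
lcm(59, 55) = 3245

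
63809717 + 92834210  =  156643927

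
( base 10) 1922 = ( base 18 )5ge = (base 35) 1JW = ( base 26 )2LO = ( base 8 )3602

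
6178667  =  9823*629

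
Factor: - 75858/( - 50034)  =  47/31 = 31^( - 1)*47^1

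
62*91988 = 5703256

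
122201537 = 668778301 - 546576764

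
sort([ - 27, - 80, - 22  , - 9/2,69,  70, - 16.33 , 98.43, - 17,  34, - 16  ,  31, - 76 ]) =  [-80, - 76, - 27, - 22,  -  17, - 16.33  ,-16, - 9/2,31,34, 69, 70, 98.43] 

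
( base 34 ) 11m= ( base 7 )3351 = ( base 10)1212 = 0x4BC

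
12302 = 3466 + 8836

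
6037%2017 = 2003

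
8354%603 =515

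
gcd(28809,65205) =27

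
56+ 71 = 127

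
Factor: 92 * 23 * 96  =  2^7 * 3^1*23^2 =203136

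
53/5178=53/5178 = 0.01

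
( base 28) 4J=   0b10000011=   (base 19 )6h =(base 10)131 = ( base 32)43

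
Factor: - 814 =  - 2^1*11^1*37^1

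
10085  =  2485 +7600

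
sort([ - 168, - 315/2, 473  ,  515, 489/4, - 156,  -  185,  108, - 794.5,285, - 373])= [ - 794.5, - 373, - 185,  -  168,- 315/2, - 156, 108,489/4,285,473, 515 ]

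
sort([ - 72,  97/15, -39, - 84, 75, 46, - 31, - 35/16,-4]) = [ - 84, - 72, - 39, - 31, - 4, - 35/16, 97/15,46 , 75 ]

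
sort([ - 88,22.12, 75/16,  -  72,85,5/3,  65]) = [ - 88,-72,5/3, 75/16,  22.12, 65,85] 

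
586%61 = 37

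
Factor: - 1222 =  - 2^1*13^1*47^1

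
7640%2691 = 2258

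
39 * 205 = 7995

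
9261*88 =814968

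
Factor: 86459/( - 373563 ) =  - 3^( - 2)*31^1*2789^1*41507^( - 1 ) 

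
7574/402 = 18 + 169/201 = 18.84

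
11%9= 2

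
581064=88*6603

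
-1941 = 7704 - 9645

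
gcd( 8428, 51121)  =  7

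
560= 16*35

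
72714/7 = 10387 +5/7  =  10387.71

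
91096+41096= 132192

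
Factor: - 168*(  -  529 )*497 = 44169384 = 2^3 *3^1*7^2*23^2*71^1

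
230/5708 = 115/2854 = 0.04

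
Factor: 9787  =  9787^1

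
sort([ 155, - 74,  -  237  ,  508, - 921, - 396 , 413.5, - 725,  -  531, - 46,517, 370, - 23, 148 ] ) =[ - 921, - 725, - 531, - 396, - 237, - 74, - 46,-23, 148 , 155, 370,413.5,508, 517 ] 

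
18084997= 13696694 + 4388303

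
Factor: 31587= 3^1*  10529^1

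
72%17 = 4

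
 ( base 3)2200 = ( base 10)72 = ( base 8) 110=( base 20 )3C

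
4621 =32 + 4589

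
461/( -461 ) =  - 1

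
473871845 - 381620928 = 92250917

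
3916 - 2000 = 1916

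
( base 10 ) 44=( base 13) 35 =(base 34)1A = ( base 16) 2C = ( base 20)24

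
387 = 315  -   - 72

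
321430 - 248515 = 72915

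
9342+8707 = 18049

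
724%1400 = 724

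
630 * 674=424620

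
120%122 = 120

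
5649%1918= 1813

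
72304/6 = 36152/3 = 12050.67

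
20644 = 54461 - 33817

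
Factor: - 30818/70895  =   - 2^1*5^( - 1)*11^(  -  1)*19^1*811^1*1289^ (-1 ) 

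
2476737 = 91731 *27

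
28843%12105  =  4633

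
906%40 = 26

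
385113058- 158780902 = 226332156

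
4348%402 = 328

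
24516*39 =956124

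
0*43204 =0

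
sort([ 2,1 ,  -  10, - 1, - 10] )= [-10,- 10 ,-1, 1, 2] 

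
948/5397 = 316/1799=0.18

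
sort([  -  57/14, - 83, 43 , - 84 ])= [ - 84, -83, - 57/14, 43] 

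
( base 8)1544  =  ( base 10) 868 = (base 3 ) 1012011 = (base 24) 1c4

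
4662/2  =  2331 = 2331.00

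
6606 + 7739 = 14345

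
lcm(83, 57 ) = 4731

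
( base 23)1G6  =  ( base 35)PS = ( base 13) 546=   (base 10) 903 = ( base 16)387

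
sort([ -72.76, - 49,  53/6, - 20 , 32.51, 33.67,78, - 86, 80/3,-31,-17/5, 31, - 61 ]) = [ - 86, - 72.76, - 61, - 49,-31,-20, -17/5, 53/6,80/3,31, 32.51 , 33.67, 78 ]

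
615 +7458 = 8073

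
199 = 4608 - 4409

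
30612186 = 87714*349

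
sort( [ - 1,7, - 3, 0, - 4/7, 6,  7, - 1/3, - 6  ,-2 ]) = [ - 6, - 3, - 2, - 1,- 4/7,-1/3,  0,  6,  7,  7] 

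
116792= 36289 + 80503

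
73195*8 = 585560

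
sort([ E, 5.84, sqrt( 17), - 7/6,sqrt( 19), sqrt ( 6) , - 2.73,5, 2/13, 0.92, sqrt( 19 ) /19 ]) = [ - 2.73, - 7/6, 2/13, sqrt( 19)/19, 0.92,sqrt( 6), E, sqrt( 17) , sqrt(19),5, 5.84 ]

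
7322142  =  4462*1641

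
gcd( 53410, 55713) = 49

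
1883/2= 941 + 1/2 = 941.50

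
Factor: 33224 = 2^3*4153^1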